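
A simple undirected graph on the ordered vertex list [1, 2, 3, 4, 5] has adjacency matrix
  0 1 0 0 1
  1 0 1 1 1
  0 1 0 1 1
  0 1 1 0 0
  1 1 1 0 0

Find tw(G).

A width-2 tree decomposition is:
Bags: B1 = {2, 3, 5}  B2 = {2, 3, 4}  B3 = {1, 2, 5}
Tree: B1–B2, B1–B3
Each bag holds 3 vertices, so the decomposition has width 2, which upper-bounds the treewidth. Conversely, {1, 2, 5} is a clique of size 3, and the vertices of any clique must share a bag in every tree decomposition; so some bag has ≥ 3 vertices and tw(G) ≥ 2. Therefore the treewidth is 2.

2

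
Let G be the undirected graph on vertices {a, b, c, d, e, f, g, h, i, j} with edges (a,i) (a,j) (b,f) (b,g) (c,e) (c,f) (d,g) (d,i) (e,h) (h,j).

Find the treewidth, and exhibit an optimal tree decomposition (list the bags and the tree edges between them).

The largest bag has 3 vertices, giving width 2; this decomposition certifies tw(G) ≤ 2. For the lower bound, G contains the cycle e–h–j–a–i–d–g–b–f–c–e, so G is not a forest; only forests have treewidth ≤ 1, hence tw(G) ≥ 2. Combining the bounds, tw(G) = 2.

Treewidth 2.
Bags: B1 = {e, h, j}  B2 = {a, e, j}  B3 = {a, e, i}  B4 = {d, e, i}  B5 = {d, e, g}  B6 = {b, e, g}  B7 = {b, e, f}  B8 = {c, e, f}
Tree: B1–B2, B2–B3, B3–B4, B4–B5, B5–B6, B6–B7, B7–B8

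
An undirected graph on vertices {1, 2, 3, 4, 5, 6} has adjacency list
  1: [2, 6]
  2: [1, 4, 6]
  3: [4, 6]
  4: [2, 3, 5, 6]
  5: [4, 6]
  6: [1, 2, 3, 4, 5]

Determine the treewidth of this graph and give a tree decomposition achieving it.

The largest bag has 3 vertices, giving width 2; this decomposition certifies tw(G) ≤ 2. Conversely, {1, 2, 6} is a clique of size 3, and the vertices of any clique must share a bag in every tree decomposition; so some bag has ≥ 3 vertices and tw(G) ≥ 2. Hence tw(G) = 2 exactly.

Treewidth 2.
One such decomposition:
Bags: B1 = {3, 4, 6}  B2 = {4, 5, 6}  B3 = {2, 4, 6}  B4 = {1, 2, 6}
Tree: B1–B2, B2–B3, B3–B4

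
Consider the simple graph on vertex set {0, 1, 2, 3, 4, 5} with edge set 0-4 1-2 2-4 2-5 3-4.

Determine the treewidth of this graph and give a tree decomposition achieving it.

Every bag has size at most 2, so the width is 2 − 1 = 1 and tw(G) ≤ 1. G has an edge, so its treewidth is at least 1. Hence tw(G) = 1 exactly.

Treewidth 1.
One optimal decomposition is:
Bags: B1 = {1, 2}  B2 = {2, 5}  B3 = {2, 4}  B4 = {0, 4}  B5 = {3, 4}
Tree: B1–B2, B1–B3, B3–B4, B4–B5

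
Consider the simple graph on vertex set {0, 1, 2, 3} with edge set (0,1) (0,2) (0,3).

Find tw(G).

1

A width-1 tree decomposition is:
Bags: B1 = {0, 1}  B2 = {0, 3}  B3 = {0, 2}
Tree: B1–B2, B2–B3
Each bag holds 2 vertices, so the decomposition has width 1, which upper-bounds the treewidth. G has an edge, so its treewidth is at least 1. Combining the bounds, tw(G) = 1.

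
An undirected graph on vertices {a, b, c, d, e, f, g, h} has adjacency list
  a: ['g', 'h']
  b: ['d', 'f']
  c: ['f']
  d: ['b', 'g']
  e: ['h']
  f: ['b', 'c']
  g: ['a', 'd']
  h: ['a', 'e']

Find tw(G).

A width-1 tree decomposition is:
Bags: B1 = {e, h}  B2 = {a, h}  B3 = {a, g}  B4 = {d, g}  B5 = {b, d}  B6 = {b, f}  B7 = {c, f}
Tree: B1–B2, B2–B3, B3–B4, B4–B5, B5–B6, B6–B7
The largest bag has 2 vertices, giving width 1; this decomposition certifies tw(G) ≤ 1. Since G has at least one edge (e.g. e–h), it is not an edgeless graph, so tw(G) ≥ 1. Combining the bounds, tw(G) = 1.

1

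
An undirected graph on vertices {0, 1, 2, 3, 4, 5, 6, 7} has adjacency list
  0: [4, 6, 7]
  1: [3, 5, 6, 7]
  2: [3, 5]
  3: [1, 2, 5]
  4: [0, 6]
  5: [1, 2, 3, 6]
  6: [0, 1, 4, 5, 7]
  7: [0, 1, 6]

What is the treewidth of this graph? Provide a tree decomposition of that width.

Treewidth 2.
Bags: B1 = {2, 3, 5}  B2 = {1, 3, 5}  B3 = {1, 5, 6}  B4 = {1, 6, 7}  B5 = {0, 6, 7}  B6 = {0, 4, 6}
Tree: B1–B2, B2–B3, B3–B4, B4–B5, B5–B6

Every bag has size at most 3, so the width is 3 − 1 = 2 and tw(G) ≤ 2. For the lower bound, the 3 vertices {2, 3, 5} are pairwise adjacent, and any tree decomposition puts a clique entirely inside one bag — forcing width ≥ 2. Hence tw(G) = 2 exactly.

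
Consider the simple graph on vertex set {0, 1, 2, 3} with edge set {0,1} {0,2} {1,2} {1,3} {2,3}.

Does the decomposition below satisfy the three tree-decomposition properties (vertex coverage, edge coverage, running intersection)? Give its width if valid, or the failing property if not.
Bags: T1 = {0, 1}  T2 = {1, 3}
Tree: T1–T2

No — vertex 2 appears in no bag.

A tree decomposition must satisfy three properties: every vertex lies in some bag; for every edge, both endpoints lie together in some bag; and for every vertex, the bags containing it form a connected subtree. Here vertex 2 appears in no bag, so the decomposition is invalid.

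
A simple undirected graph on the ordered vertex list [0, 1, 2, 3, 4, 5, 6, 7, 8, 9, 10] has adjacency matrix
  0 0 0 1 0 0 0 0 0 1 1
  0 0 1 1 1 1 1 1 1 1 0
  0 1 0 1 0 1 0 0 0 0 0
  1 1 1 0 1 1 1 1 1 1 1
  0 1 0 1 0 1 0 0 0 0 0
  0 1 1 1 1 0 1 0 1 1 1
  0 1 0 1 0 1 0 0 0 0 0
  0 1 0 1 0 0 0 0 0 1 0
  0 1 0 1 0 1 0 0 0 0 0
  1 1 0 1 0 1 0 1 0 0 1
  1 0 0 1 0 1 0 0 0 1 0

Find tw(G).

A width-3 tree decomposition is:
Bags: B1 = {1, 3, 5, 9}  B2 = {1, 3, 5, 8}  B3 = {3, 5, 9, 10}  B4 = {1, 3, 5, 6}  B5 = {0, 3, 9, 10}  B6 = {1, 2, 3, 5}  B7 = {1, 3, 4, 5}  B8 = {1, 3, 7, 9}
Tree: B1–B2, B1–B3, B2–B4, B3–B5, B1–B6, B2–B7, B1–B8
The largest bag has 4 vertices, giving width 3; this decomposition certifies tw(G) ≤ 3. For the lower bound, the 4 vertices {0, 3, 9, 10} are pairwise adjacent, and any tree decomposition puts a clique entirely inside one bag — forcing width ≥ 3. Hence tw(G) = 3 exactly.

3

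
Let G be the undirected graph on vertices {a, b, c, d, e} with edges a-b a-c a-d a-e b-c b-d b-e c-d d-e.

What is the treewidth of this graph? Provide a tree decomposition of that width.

Every bag has size at most 4, so the width is 4 − 1 = 3 and tw(G) ≤ 3. Conversely, {a, b, d, e} is a clique of size 4, and the vertices of any clique must share a bag in every tree decomposition; so some bag has ≥ 4 vertices and tw(G) ≥ 3. The upper and lower bounds meet at 3, so that is the treewidth.

Treewidth 3.
Bags: B1 = {a, b, d, e}  B2 = {a, b, c, d}
Tree: B1–B2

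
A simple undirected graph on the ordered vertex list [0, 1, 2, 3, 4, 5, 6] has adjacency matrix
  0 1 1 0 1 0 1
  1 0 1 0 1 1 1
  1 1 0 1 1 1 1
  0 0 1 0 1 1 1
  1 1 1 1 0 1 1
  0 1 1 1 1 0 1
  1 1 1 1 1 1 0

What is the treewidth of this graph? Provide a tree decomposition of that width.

Treewidth 4.
Bags: B1 = {1, 2, 4, 5, 6}  B2 = {0, 1, 2, 4, 6}  B3 = {2, 3, 4, 5, 6}
Tree: B1–B2, B1–B3

Each bag holds 5 vertices, so the decomposition has width 4, which upper-bounds the treewidth. For the lower bound, the 5 vertices {0, 1, 2, 4, 6} are pairwise adjacent, and any tree decomposition puts a clique entirely inside one bag — forcing width ≥ 4. Combining the bounds, tw(G) = 4.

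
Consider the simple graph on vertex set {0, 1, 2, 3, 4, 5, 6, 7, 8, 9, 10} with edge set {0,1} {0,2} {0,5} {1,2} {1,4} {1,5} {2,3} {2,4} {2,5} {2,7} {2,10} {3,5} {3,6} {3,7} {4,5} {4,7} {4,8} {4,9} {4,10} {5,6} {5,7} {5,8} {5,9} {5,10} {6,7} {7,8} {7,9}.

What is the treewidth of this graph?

A width-3 tree decomposition is:
Bags: B1 = {4, 5, 7, 9}  B2 = {2, 4, 5, 7}  B3 = {2, 3, 5, 7}  B4 = {4, 5, 7, 8}  B5 = {1, 2, 4, 5}  B6 = {2, 4, 5, 10}  B7 = {3, 5, 6, 7}  B8 = {0, 1, 2, 5}
Tree: B1–B2, B2–B3, B2–B4, B2–B5, B5–B6, B3–B7, B5–B8
Each bag holds 4 vertices, so the decomposition has width 3, which upper-bounds the treewidth. Conversely, {4, 5, 7, 8} is a clique of size 4, and the vertices of any clique must share a bag in every tree decomposition; so some bag has ≥ 4 vertices and tw(G) ≥ 3. Therefore the treewidth is 3.

3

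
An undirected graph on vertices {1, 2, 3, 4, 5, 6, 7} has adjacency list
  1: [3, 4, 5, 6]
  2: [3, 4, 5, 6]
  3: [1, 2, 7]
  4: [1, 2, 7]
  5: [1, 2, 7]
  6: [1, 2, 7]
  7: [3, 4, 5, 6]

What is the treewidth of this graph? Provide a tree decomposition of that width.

Every bag has size at most 4, so the width is 4 − 1 = 3 and tw(G) ≤ 3. For the lower bound: the 4 vertex sets {2,5}, {1,3}, {7}, {6} are disjoint, each induces a connected subgraph, and every pair is joined by at least one edge of G. Contracting each set to a single vertex therefore yields K_{4} as a minor, and since treewidth is minor-monotone, tw(G) ≥ tw(K_{4}) = 3. Therefore the treewidth is 3.

Treewidth 3.
One such decomposition:
Bags: B1 = {1, 2, 5, 7}  B2 = {1, 2, 3, 7}  B3 = {1, 2, 6, 7}  B4 = {1, 2, 4, 7}
Tree: B1–B2, B2–B3, B3–B4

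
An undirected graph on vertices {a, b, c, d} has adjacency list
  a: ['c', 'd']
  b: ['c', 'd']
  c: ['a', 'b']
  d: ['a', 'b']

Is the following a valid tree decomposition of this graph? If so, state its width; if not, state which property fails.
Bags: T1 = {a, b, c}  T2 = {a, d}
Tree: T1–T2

No — edge (b,d) lies in no bag.

A tree decomposition must satisfy three properties: every vertex lies in some bag; for every edge, both endpoints lie together in some bag; and for every vertex, the bags containing it form a connected subtree. Here edge (b,d) lies in no bag, so the decomposition is invalid.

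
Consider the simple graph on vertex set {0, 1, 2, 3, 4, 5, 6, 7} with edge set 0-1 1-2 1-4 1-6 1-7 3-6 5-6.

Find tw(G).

A width-1 tree decomposition is:
Bags: B1 = {1, 2}  B2 = {1, 6}  B3 = {5, 6}  B4 = {0, 1}  B5 = {1, 4}  B6 = {3, 6}  B7 = {1, 7}
Tree: B1–B2, B2–B3, B2–B4, B1–B5, B3–B6, B5–B7
Every bag has size at most 2, so the width is 2 − 1 = 1 and tw(G) ≤ 1. G has an edge, so its treewidth is at least 1. The upper and lower bounds meet at 1, so that is the treewidth.

1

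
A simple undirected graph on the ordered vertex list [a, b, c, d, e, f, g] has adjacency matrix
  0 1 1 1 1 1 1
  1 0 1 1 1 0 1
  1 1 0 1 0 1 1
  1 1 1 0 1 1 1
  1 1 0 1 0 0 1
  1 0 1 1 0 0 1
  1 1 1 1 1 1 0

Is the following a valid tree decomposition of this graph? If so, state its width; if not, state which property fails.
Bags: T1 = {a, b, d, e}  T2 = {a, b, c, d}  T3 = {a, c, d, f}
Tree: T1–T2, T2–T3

No — vertex g appears in no bag.

A tree decomposition must satisfy three properties: every vertex lies in some bag; for every edge, both endpoints lie together in some bag; and for every vertex, the bags containing it form a connected subtree. Here vertex g appears in no bag, so the decomposition is invalid.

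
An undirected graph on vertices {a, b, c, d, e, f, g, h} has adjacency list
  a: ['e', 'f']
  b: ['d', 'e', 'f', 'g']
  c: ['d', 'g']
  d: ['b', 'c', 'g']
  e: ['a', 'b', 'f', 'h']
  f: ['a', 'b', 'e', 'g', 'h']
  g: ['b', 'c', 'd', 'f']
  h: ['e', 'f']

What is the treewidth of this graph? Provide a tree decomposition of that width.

The largest bag has 3 vertices, giving width 2; this decomposition certifies tw(G) ≤ 2. On the other hand G contains the 3-clique {c, d, g}. A clique must lie in a single bag of any decomposition, so no decomposition can have width below 2. Combining the bounds, tw(G) = 2.

Treewidth 2.
One optimal decomposition is:
Bags: B1 = {b, f, g}  B2 = {b, d, g}  B3 = {b, e, f}  B4 = {c, d, g}  B5 = {e, f, h}  B6 = {a, e, f}
Tree: B1–B2, B1–B3, B2–B4, B3–B5, B3–B6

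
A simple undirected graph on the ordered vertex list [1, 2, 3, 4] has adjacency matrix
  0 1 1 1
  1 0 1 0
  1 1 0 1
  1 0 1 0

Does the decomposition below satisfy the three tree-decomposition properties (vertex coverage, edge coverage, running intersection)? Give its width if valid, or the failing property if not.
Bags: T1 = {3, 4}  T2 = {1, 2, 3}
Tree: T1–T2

A tree decomposition must satisfy three properties: every vertex lies in some bag; for every edge, both endpoints lie together in some bag; and for every vertex, the bags containing it form a connected subtree. Here edge (1,4) lies in no bag, so the decomposition is invalid.

No — edge (1,4) lies in no bag.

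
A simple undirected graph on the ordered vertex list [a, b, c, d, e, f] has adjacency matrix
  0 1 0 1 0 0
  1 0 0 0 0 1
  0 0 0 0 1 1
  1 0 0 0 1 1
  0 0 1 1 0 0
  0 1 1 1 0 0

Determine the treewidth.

A width-2 tree decomposition is:
Bags: B1 = {c, e, f}  B2 = {d, e, f}  B3 = {b, d, f}  B4 = {a, b, d}
Tree: B1–B2, B2–B3, B3–B4
Every bag has size at most 3, so the width is 3 − 1 = 2 and tw(G) ≤ 2. The edges c–e–d–f–c form a cycle, so G is not a tree and its treewidth is at least 2. The upper and lower bounds meet at 2, so that is the treewidth.

2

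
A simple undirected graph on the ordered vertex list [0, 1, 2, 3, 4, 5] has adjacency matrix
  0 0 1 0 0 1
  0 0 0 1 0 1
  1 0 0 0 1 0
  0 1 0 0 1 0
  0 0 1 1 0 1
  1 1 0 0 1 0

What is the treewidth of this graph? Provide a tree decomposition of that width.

The largest bag has 3 vertices, giving width 2; this decomposition certifies tw(G) ≤ 2. For the lower bound, G contains the cycle 1–3–4–5–1, so G is not a forest; only forests have treewidth ≤ 1, hence tw(G) ≥ 2. The upper and lower bounds meet at 2, so that is the treewidth.

Treewidth 2.
One such decomposition:
Bags: B1 = {1, 3, 5}  B2 = {3, 4, 5}  B3 = {0, 4, 5}  B4 = {0, 2, 4}
Tree: B1–B2, B2–B3, B3–B4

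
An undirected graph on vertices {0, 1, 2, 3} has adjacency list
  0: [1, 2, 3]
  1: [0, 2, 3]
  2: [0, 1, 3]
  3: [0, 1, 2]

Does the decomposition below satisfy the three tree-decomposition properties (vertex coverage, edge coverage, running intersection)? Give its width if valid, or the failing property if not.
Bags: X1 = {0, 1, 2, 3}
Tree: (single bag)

Vertex coverage: the bags together contain {0, 1, 2, 3}, the full vertex set. Edge coverage: each edge of G has both endpoints in at least one bag. Running intersection: for every vertex, the bags containing it form a connected subtree. All three properties hold, so this is a valid tree decomposition of width max|bag| − 1 = 3, and hence tw(G) ≤ 3.

Yes; width 3.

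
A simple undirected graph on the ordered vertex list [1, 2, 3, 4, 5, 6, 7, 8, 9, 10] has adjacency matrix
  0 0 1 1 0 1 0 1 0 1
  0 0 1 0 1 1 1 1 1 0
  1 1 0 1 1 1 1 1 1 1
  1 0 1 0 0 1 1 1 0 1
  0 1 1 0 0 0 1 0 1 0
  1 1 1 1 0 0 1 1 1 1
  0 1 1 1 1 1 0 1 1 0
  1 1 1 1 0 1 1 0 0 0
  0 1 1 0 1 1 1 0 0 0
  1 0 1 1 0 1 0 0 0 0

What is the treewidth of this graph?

4

A width-4 tree decomposition is:
Bags: B1 = {2, 3, 6, 7, 9}  B2 = {2, 3, 6, 7, 8}  B3 = {3, 4, 6, 7, 8}  B4 = {1, 3, 4, 6, 8}  B5 = {2, 3, 5, 7, 9}  B6 = {1, 3, 4, 6, 10}
Tree: B1–B2, B2–B3, B3–B4, B1–B5, B4–B6
The largest bag has 5 vertices, giving width 4; this decomposition certifies tw(G) ≤ 4. For the lower bound, the 5 vertices {2, 3, 5, 7, 9} are pairwise adjacent, and any tree decomposition puts a clique entirely inside one bag — forcing width ≥ 4. The upper and lower bounds meet at 4, so that is the treewidth.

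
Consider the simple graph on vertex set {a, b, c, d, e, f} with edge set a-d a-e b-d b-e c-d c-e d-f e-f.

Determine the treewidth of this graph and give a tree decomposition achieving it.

Every bag has size at most 3, so the width is 3 − 1 = 2 and tw(G) ≤ 2. For the lower bound, G contains the cycle c–d–f–e–c, so G is not a forest; only forests have treewidth ≤ 1, hence tw(G) ≥ 2. Combining the bounds, tw(G) = 2.

Treewidth 2.
One such decomposition:
Bags: B1 = {c, d, e}  B2 = {d, e, f}  B3 = {b, d, e}  B4 = {a, d, e}
Tree: B1–B2, B2–B3, B3–B4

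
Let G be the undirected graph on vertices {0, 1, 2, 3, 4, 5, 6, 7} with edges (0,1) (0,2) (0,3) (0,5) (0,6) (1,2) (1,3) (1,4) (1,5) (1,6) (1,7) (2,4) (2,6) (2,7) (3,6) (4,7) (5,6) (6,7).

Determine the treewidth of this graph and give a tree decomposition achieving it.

Each bag holds 4 vertices, so the decomposition has width 3, which upper-bounds the treewidth. For the lower bound, the 4 vertices {1, 2, 4, 7} are pairwise adjacent, and any tree decomposition puts a clique entirely inside one bag — forcing width ≥ 3. The upper and lower bounds meet at 3, so that is the treewidth.

Treewidth 3.
One optimal decomposition is:
Bags: B1 = {0, 1, 2, 6}  B2 = {0, 1, 5, 6}  B3 = {1, 2, 6, 7}  B4 = {1, 2, 4, 7}  B5 = {0, 1, 3, 6}
Tree: B1–B2, B1–B3, B3–B4, B2–B5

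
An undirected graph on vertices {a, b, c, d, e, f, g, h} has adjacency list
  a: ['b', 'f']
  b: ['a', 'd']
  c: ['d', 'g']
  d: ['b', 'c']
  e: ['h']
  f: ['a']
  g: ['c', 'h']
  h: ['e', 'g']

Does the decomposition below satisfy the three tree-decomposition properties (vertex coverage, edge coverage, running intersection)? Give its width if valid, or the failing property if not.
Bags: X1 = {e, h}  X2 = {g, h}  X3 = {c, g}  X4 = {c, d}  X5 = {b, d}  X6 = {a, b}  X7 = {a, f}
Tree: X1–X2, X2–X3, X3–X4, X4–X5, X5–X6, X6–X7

Checking the three conditions: (i) the bags cover all of {a, b, c, d, e, f, g, h}; (ii) for each edge, some bag contains both endpoints; (iii) the bags containing any fixed vertex form a subtree. All hold, so the decomposition is valid with width 2 − 1 = 1.

Yes; width 1.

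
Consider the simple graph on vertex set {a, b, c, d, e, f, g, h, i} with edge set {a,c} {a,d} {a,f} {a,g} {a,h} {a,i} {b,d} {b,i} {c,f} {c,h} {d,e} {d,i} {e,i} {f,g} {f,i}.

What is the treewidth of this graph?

A width-2 tree decomposition is:
Bags: B1 = {a, d, i}  B2 = {a, f, i}  B3 = {a, c, f}  B4 = {d, e, i}  B5 = {a, f, g}  B6 = {b, d, i}  B7 = {a, c, h}
Tree: B1–B2, B2–B3, B1–B4, B2–B5, B1–B6, B3–B7
Every bag has size at most 3, so the width is 3 − 1 = 2 and tw(G) ≤ 2. Conversely, {d, e, i} is a clique of size 3, and the vertices of any clique must share a bag in every tree decomposition; so some bag has ≥ 3 vertices and tw(G) ≥ 2. The upper and lower bounds meet at 2, so that is the treewidth.

2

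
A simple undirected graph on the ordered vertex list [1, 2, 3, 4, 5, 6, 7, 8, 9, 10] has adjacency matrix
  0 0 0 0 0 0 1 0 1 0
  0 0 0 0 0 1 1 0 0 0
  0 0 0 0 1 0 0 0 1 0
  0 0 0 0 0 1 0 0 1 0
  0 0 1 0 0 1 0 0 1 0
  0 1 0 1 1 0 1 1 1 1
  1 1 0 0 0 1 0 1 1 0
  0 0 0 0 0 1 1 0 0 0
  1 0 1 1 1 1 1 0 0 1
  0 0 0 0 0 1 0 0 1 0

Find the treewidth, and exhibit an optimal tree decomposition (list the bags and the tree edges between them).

Treewidth 2.
One optimal decomposition is:
Bags: B1 = {6, 7, 9}  B2 = {5, 6, 9}  B3 = {2, 6, 7}  B4 = {6, 7, 8}  B5 = {6, 9, 10}  B6 = {4, 6, 9}  B7 = {1, 7, 9}  B8 = {3, 5, 9}
Tree: B1–B2, B1–B3, B3–B4, B2–B5, B2–B6, B1–B7, B2–B8

The largest bag has 3 vertices, giving width 2; this decomposition certifies tw(G) ≤ 2. For the lower bound, the 3 vertices {1, 7, 9} are pairwise adjacent, and any tree decomposition puts a clique entirely inside one bag — forcing width ≥ 2. Therefore the treewidth is 2.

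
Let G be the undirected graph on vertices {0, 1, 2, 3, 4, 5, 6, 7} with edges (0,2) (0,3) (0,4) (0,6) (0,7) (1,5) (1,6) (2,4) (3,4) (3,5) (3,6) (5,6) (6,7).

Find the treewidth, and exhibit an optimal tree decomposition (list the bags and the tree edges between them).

Every bag has size at most 3, so the width is 3 − 1 = 2 and tw(G) ≤ 2. Conversely, {0, 2, 4} is a clique of size 3, and the vertices of any clique must share a bag in every tree decomposition; so some bag has ≥ 3 vertices and tw(G) ≥ 2. The upper and lower bounds meet at 2, so that is the treewidth.

Treewidth 2.
One optimal decomposition is:
Bags: B1 = {3, 5, 6}  B2 = {0, 3, 6}  B3 = {0, 6, 7}  B4 = {1, 5, 6}  B5 = {0, 3, 4}  B6 = {0, 2, 4}
Tree: B1–B2, B2–B3, B1–B4, B2–B5, B5–B6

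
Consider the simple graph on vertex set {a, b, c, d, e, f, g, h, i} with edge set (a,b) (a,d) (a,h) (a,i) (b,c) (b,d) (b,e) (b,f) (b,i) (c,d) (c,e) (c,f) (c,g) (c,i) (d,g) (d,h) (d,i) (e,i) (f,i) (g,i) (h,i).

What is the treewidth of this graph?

A width-3 tree decomposition is:
Bags: B1 = {a, b, d, i}  B2 = {b, c, d, i}  B3 = {b, c, f, i}  B4 = {a, d, h, i}  B5 = {c, d, g, i}  B6 = {b, c, e, i}
Tree: B1–B2, B2–B3, B1–B4, B2–B5, B2–B6
The largest bag has 4 vertices, giving width 3; this decomposition certifies tw(G) ≤ 3. On the other hand G contains the 4-clique {c, d, g, i}. A clique must lie in a single bag of any decomposition, so no decomposition can have width below 3. The upper and lower bounds meet at 3, so that is the treewidth.

3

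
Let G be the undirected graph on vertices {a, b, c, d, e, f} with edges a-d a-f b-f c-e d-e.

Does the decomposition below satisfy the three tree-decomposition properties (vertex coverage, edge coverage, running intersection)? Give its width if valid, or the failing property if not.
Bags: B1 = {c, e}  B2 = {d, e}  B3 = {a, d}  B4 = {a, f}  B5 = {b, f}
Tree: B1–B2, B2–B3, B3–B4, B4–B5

Yes; width 1.

Vertex coverage: the bags together contain {a, b, c, d, e, f}, the full vertex set. Edge coverage: each edge of G has both endpoints in at least one bag. Running intersection: for every vertex, the bags containing it form a connected subtree. All three properties hold, so this is a valid tree decomposition of width max|bag| − 1 = 1, and hence tw(G) ≤ 1.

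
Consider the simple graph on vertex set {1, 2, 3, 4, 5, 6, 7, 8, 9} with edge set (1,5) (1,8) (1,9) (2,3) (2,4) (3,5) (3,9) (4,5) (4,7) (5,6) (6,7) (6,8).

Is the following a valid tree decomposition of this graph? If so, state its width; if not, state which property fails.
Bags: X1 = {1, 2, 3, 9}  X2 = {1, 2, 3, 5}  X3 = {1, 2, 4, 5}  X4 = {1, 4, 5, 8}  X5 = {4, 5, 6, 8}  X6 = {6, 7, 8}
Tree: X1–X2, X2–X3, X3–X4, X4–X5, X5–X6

A tree decomposition must satisfy three properties: every vertex lies in some bag; for every edge, both endpoints lie together in some bag; and for every vertex, the bags containing it form a connected subtree. Here edge (4,7) lies in no bag, so the decomposition is invalid.

No — edge (4,7) lies in no bag.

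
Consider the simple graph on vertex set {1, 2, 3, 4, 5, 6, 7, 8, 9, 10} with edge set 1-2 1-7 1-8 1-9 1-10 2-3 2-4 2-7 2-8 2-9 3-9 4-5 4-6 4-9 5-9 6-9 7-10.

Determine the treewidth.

2

A width-2 tree decomposition is:
Bags: B1 = {2, 4, 9}  B2 = {1, 2, 9}  B3 = {4, 6, 9}  B4 = {4, 5, 9}  B5 = {1, 2, 8}  B6 = {2, 3, 9}  B7 = {1, 2, 7}  B8 = {1, 7, 10}
Tree: B1–B2, B1–B3, B3–B4, B2–B5, B1–B6, B2–B7, B7–B8
Every bag has size at most 3, so the width is 3 − 1 = 2 and tw(G) ≤ 2. Conversely, {1, 2, 8} is a clique of size 3, and the vertices of any clique must share a bag in every tree decomposition; so some bag has ≥ 3 vertices and tw(G) ≥ 2. Combining the bounds, tw(G) = 2.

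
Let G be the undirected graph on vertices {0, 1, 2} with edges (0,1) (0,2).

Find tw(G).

1

A width-1 tree decomposition is:
Bags: B1 = {0, 1}  B2 = {0, 2}
Tree: B1–B2
Each bag holds 2 vertices, so the decomposition has width 1, which upper-bounds the treewidth. Since G has at least one edge (e.g. 0–1), it is not an edgeless graph, so tw(G) ≥ 1. Hence tw(G) = 1 exactly.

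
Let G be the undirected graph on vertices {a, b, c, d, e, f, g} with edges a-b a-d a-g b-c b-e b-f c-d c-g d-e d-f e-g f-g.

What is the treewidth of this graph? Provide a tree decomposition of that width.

Treewidth 3.
One such decomposition:
Bags: B1 = {b, d, e, g}  B2 = {a, b, d, g}  B3 = {b, d, f, g}  B4 = {b, c, d, g}
Tree: B1–B2, B2–B3, B3–B4

The largest bag has 4 vertices, giving width 3; this decomposition certifies tw(G) ≤ 3. For the lower bound: the 4 vertex sets {e,g}, {a,d}, {b}, {f} are disjoint, each induces a connected subgraph, and every pair is joined by at least one edge of G. Contracting each set to a single vertex therefore yields K_{4} as a minor, and since treewidth is minor-monotone, tw(G) ≥ tw(K_{4}) = 3. Therefore the treewidth is 3.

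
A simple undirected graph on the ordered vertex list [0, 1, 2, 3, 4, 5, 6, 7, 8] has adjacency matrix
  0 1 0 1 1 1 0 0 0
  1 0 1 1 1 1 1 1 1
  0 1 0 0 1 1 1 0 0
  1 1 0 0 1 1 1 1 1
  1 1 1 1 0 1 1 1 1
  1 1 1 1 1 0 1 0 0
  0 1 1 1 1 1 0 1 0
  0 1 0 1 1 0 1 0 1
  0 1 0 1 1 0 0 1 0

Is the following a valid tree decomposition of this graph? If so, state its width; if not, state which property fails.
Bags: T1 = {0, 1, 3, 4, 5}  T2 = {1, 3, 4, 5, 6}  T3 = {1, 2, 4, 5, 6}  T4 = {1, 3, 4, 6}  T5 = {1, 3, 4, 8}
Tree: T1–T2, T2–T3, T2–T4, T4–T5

No — vertex 7 appears in no bag.

A tree decomposition must satisfy three properties: every vertex lies in some bag; for every edge, both endpoints lie together in some bag; and for every vertex, the bags containing it form a connected subtree. Here vertex 7 appears in no bag, so the decomposition is invalid.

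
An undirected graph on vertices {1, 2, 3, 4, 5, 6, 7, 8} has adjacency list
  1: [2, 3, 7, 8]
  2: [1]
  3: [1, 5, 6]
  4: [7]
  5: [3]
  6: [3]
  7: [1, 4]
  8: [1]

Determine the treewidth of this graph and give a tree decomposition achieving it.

Every bag has size at most 2, so the width is 2 − 1 = 1 and tw(G) ≤ 1. Any graph with an edge has treewidth ≥ 1, and G has the edge 1–7. Hence tw(G) = 1 exactly.

Treewidth 1.
One such decomposition:
Bags: B1 = {1, 7}  B2 = {1, 3}  B3 = {1, 2}  B4 = {3, 6}  B5 = {1, 8}  B6 = {4, 7}  B7 = {3, 5}
Tree: B1–B2, B1–B3, B2–B4, B2–B5, B1–B6, B2–B7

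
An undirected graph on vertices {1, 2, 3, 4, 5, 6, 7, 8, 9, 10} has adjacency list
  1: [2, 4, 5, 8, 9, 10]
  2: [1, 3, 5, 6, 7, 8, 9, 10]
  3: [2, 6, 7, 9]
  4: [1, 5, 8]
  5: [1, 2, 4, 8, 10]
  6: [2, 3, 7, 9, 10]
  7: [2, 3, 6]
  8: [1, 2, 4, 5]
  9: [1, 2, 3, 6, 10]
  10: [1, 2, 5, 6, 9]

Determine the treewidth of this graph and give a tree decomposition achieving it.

Every bag has size at most 4, so the width is 4 − 1 = 3 and tw(G) ≤ 3. On the other hand G contains the 4-clique {1, 2, 5, 8}. A clique must lie in a single bag of any decomposition, so no decomposition can have width below 3. Therefore the treewidth is 3.

Treewidth 3.
One optimal decomposition is:
Bags: B1 = {1, 2, 5, 8}  B2 = {1, 4, 5, 8}  B3 = {1, 2, 5, 10}  B4 = {1, 2, 9, 10}  B5 = {2, 6, 9, 10}  B6 = {2, 3, 6, 9}  B7 = {2, 3, 6, 7}
Tree: B1–B2, B1–B3, B3–B4, B4–B5, B5–B6, B6–B7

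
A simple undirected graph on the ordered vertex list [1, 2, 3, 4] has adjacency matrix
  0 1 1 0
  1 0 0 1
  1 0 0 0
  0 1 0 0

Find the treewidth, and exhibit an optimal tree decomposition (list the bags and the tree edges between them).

Treewidth 1.
One optimal decomposition is:
Bags: B1 = {1, 3}  B2 = {1, 2}  B3 = {2, 4}
Tree: B1–B2, B2–B3

Each bag holds 2 vertices, so the decomposition has width 1, which upper-bounds the treewidth. Any graph with an edge has treewidth ≥ 1, and G has the edge 3–1. Combining the bounds, tw(G) = 1.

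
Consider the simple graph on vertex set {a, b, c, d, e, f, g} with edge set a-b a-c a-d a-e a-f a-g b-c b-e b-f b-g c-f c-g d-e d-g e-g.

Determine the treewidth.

A width-3 tree decomposition is:
Bags: B1 = {a, b, c, g}  B2 = {a, b, c, f}  B3 = {a, b, e, g}  B4 = {a, d, e, g}
Tree: B1–B2, B1–B3, B3–B4
Every bag has size at most 4, so the width is 4 − 1 = 3 and tw(G) ≤ 3. For the lower bound, the 4 vertices {a, d, e, g} are pairwise adjacent, and any tree decomposition puts a clique entirely inside one bag — forcing width ≥ 3. Hence tw(G) = 3 exactly.

3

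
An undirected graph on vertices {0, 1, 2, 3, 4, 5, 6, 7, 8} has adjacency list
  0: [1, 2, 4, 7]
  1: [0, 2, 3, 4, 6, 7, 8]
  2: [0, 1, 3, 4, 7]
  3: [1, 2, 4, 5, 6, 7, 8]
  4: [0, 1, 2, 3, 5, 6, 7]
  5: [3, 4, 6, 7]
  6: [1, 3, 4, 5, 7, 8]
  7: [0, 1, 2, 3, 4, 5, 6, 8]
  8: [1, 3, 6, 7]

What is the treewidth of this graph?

4

A width-4 tree decomposition is:
Bags: B1 = {1, 3, 4, 6, 7}  B2 = {1, 2, 3, 4, 7}  B3 = {1, 3, 6, 7, 8}  B4 = {3, 4, 5, 6, 7}  B5 = {0, 1, 2, 4, 7}
Tree: B1–B2, B1–B3, B1–B4, B2–B5
Each bag holds 5 vertices, so the decomposition has width 4, which upper-bounds the treewidth. Conversely, {0, 1, 2, 4, 7} is a clique of size 5, and the vertices of any clique must share a bag in every tree decomposition; so some bag has ≥ 5 vertices and tw(G) ≥ 4. The upper and lower bounds meet at 4, so that is the treewidth.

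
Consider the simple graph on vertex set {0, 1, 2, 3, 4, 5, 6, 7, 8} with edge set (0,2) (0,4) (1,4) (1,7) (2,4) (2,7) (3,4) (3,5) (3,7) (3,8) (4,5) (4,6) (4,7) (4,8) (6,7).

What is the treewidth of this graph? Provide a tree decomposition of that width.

The largest bag has 3 vertices, giving width 2; this decomposition certifies tw(G) ≤ 2. For the lower bound, the 3 vertices {0, 2, 4} are pairwise adjacent, and any tree decomposition puts a clique entirely inside one bag — forcing width ≥ 2. The upper and lower bounds meet at 2, so that is the treewidth.

Treewidth 2.
One optimal decomposition is:
Bags: B1 = {2, 4, 7}  B2 = {4, 6, 7}  B3 = {3, 4, 7}  B4 = {3, 4, 8}  B5 = {1, 4, 7}  B6 = {0, 2, 4}  B7 = {3, 4, 5}
Tree: B1–B2, B1–B3, B3–B4, B1–B5, B1–B6, B4–B7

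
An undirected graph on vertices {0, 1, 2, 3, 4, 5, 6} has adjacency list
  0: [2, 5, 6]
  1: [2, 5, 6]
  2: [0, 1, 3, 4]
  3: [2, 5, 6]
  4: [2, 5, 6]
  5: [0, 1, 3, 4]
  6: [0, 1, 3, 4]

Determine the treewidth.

3

A width-3 tree decomposition is:
Bags: B1 = {0, 2, 5, 6}  B2 = {2, 4, 5, 6}  B3 = {1, 2, 5, 6}  B4 = {2, 3, 5, 6}
Tree: B1–B2, B2–B3, B3–B4
Every bag has size at most 4, so the width is 4 − 1 = 3 and tw(G) ≤ 3. For the lower bound: the 4 vertex sets {0,5}, {4,6}, {2}, {1} are disjoint, each induces a connected subgraph, and every pair is joined by at least one edge of G. Contracting each set to a single vertex therefore yields K_{4} as a minor, and since treewidth is minor-monotone, tw(G) ≥ tw(K_{4}) = 3. Hence tw(G) = 3 exactly.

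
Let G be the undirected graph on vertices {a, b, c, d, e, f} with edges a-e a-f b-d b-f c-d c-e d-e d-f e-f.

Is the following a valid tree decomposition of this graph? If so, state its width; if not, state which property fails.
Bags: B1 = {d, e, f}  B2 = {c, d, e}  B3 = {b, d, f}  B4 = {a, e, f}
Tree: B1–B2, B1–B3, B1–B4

Every vertex of G appears in some bag (union = {a, b, c, d, e, f}); every edge is covered by a bag; and for each vertex v the set of bags containing v is connected in the bag tree. The decomposition is therefore valid. The largest bag has 3 vertices, so the width is 2.

Yes; width 2.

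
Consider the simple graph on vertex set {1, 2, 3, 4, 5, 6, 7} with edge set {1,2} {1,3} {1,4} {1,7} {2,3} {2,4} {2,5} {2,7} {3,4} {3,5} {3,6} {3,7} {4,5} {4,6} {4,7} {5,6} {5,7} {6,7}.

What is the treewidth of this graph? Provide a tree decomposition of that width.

The largest bag has 5 vertices, giving width 4; this decomposition certifies tw(G) ≤ 4. On the other hand G contains the 5-clique {1, 2, 3, 4, 7}. A clique must lie in a single bag of any decomposition, so no decomposition can have width below 4. Combining the bounds, tw(G) = 4.

Treewidth 4.
One such decomposition:
Bags: B1 = {3, 4, 5, 6, 7}  B2 = {2, 3, 4, 5, 7}  B3 = {1, 2, 3, 4, 7}
Tree: B1–B2, B2–B3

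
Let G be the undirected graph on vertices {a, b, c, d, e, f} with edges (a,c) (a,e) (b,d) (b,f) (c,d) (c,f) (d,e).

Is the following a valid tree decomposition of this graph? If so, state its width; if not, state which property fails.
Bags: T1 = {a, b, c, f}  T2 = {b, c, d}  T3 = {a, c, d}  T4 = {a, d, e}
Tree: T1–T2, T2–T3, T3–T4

No — bags containing vertex a are not connected in the tree.

A tree decomposition must satisfy three properties: every vertex lies in some bag; for every edge, both endpoints lie together in some bag; and for every vertex, the bags containing it form a connected subtree. Here bags containing vertex a are not connected in the tree, so the decomposition is invalid.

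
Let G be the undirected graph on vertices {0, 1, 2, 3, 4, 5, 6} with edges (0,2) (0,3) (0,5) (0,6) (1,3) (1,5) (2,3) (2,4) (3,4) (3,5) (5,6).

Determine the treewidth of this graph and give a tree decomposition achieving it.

Treewidth 2.
One optimal decomposition is:
Bags: B1 = {1, 3, 5}  B2 = {0, 3, 5}  B3 = {0, 2, 3}  B4 = {0, 5, 6}  B5 = {2, 3, 4}
Tree: B1–B2, B2–B3, B2–B4, B3–B5

Each bag holds 3 vertices, so the decomposition has width 2, which upper-bounds the treewidth. For the lower bound, the 3 vertices {0, 2, 3} are pairwise adjacent, and any tree decomposition puts a clique entirely inside one bag — forcing width ≥ 2. Hence tw(G) = 2 exactly.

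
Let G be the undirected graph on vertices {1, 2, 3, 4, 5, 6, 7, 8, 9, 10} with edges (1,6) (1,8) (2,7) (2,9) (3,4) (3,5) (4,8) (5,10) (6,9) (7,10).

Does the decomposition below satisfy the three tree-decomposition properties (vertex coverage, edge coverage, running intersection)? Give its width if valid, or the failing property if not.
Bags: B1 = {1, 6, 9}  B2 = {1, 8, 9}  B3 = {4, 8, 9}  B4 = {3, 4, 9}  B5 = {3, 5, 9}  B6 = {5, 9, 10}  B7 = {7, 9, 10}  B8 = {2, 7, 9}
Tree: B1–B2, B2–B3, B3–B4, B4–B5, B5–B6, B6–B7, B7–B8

Vertex coverage: the bags together contain {1, 2, 3, 4, 5, 6, 7, 8, 9, 10}, the full vertex set. Edge coverage: each edge of G has both endpoints in at least one bag. Running intersection: for every vertex, the bags containing it form a connected subtree. All three properties hold, so this is a valid tree decomposition of width max|bag| − 1 = 2, and hence tw(G) ≤ 2.

Yes; width 2.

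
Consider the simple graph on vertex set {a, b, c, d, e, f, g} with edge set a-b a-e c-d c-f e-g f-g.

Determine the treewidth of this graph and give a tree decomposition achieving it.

Each bag holds 2 vertices, so the decomposition has width 1, which upper-bounds the treewidth. Any graph with an edge has treewidth ≥ 1, and G has the edge d–c. Combining the bounds, tw(G) = 1.

Treewidth 1.
One optimal decomposition is:
Bags: B1 = {c, d}  B2 = {c, f}  B3 = {f, g}  B4 = {e, g}  B5 = {a, e}  B6 = {a, b}
Tree: B1–B2, B2–B3, B3–B4, B4–B5, B5–B6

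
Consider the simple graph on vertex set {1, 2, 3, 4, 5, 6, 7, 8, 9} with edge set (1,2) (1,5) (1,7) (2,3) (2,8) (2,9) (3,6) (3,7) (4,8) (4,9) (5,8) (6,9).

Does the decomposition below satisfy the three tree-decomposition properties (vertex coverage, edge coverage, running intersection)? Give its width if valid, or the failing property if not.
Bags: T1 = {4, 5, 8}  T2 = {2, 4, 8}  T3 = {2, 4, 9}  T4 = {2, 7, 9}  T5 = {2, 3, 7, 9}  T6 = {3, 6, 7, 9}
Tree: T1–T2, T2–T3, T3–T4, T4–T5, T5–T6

No — vertex 1 appears in no bag.

A tree decomposition must satisfy three properties: every vertex lies in some bag; for every edge, both endpoints lie together in some bag; and for every vertex, the bags containing it form a connected subtree. Here vertex 1 appears in no bag, so the decomposition is invalid.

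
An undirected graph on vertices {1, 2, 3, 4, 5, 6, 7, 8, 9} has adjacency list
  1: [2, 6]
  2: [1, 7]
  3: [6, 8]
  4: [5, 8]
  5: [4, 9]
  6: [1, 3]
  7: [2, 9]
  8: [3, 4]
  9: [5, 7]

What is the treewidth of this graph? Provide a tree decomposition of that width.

Every bag has size at most 3, so the width is 3 − 1 = 2 and tw(G) ≤ 2. The edges 6–3–8–4–5–9–7–2–1–6 form a cycle, so G is not a tree and its treewidth is at least 2. Combining the bounds, tw(G) = 2.

Treewidth 2.
One such decomposition:
Bags: B1 = {3, 6, 8}  B2 = {4, 6, 8}  B3 = {4, 5, 6}  B4 = {5, 6, 9}  B5 = {6, 7, 9}  B6 = {2, 6, 7}  B7 = {1, 2, 6}
Tree: B1–B2, B2–B3, B3–B4, B4–B5, B5–B6, B6–B7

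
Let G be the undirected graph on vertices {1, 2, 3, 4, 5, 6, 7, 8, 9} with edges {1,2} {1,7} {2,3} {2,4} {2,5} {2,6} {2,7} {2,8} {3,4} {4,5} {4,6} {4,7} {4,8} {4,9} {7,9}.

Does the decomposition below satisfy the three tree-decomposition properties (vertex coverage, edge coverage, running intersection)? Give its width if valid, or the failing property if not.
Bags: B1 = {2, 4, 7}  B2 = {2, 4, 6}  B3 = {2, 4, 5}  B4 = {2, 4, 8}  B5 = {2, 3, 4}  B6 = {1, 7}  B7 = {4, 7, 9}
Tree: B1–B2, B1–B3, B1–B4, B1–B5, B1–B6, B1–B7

A tree decomposition must satisfy three properties: every vertex lies in some bag; for every edge, both endpoints lie together in some bag; and for every vertex, the bags containing it form a connected subtree. Here edge (2,1) lies in no bag, so the decomposition is invalid.

No — edge (2,1) lies in no bag.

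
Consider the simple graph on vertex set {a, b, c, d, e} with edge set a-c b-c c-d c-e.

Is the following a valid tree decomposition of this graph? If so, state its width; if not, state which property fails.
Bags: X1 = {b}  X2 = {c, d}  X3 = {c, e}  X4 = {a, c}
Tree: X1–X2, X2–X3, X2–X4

No — edge (c,b) lies in no bag.

A tree decomposition must satisfy three properties: every vertex lies in some bag; for every edge, both endpoints lie together in some bag; and for every vertex, the bags containing it form a connected subtree. Here edge (c,b) lies in no bag, so the decomposition is invalid.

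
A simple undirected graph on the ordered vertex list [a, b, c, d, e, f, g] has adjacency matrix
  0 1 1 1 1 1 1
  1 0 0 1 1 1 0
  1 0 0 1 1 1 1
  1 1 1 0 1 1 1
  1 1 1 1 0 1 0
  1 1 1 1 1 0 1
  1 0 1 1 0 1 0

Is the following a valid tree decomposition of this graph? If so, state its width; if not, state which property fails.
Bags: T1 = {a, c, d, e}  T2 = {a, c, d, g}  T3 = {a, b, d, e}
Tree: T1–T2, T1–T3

No — vertex f appears in no bag.

A tree decomposition must satisfy three properties: every vertex lies in some bag; for every edge, both endpoints lie together in some bag; and for every vertex, the bags containing it form a connected subtree. Here vertex f appears in no bag, so the decomposition is invalid.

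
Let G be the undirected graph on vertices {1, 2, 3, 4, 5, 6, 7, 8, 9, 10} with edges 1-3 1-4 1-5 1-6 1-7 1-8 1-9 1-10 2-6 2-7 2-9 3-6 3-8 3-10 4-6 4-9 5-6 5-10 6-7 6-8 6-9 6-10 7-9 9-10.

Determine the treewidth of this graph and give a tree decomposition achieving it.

Treewidth 3.
One such decomposition:
Bags: B1 = {1, 5, 6, 10}  B2 = {1, 3, 6, 10}  B3 = {1, 6, 9, 10}  B4 = {1, 4, 6, 9}  B5 = {1, 6, 7, 9}  B6 = {2, 6, 7, 9}  B7 = {1, 3, 6, 8}
Tree: B1–B2, B2–B3, B3–B4, B4–B5, B5–B6, B2–B7

The largest bag has 4 vertices, giving width 3; this decomposition certifies tw(G) ≤ 3. On the other hand G contains the 4-clique {1, 3, 6, 8}. A clique must lie in a single bag of any decomposition, so no decomposition can have width below 3. Hence tw(G) = 3 exactly.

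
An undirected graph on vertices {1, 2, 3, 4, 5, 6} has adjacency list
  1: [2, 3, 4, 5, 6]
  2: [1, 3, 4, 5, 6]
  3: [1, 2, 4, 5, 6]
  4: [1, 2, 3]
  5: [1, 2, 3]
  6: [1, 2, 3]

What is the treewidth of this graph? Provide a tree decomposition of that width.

Treewidth 3.
One optimal decomposition is:
Bags: B1 = {1, 2, 3, 6}  B2 = {1, 2, 3, 4}  B3 = {1, 2, 3, 5}
Tree: B1–B2, B1–B3

The largest bag has 4 vertices, giving width 3; this decomposition certifies tw(G) ≤ 3. Conversely, {1, 2, 3, 4} is a clique of size 4, and the vertices of any clique must share a bag in every tree decomposition; so some bag has ≥ 4 vertices and tw(G) ≥ 3. Therefore the treewidth is 3.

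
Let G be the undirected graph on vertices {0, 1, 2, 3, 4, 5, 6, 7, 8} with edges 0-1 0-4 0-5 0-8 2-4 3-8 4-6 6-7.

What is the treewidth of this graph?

A width-1 tree decomposition is:
Bags: B1 = {2, 4}  B2 = {0, 4}  B3 = {4, 6}  B4 = {0, 5}  B5 = {0, 1}  B6 = {0, 8}  B7 = {3, 8}  B8 = {6, 7}
Tree: B1–B2, B1–B3, B2–B4, B2–B5, B2–B6, B6–B7, B3–B8
Every bag has size at most 2, so the width is 2 − 1 = 1 and tw(G) ≤ 1. Since G has at least one edge (e.g. 4–2), it is not an edgeless graph, so tw(G) ≥ 1. Combining the bounds, tw(G) = 1.

1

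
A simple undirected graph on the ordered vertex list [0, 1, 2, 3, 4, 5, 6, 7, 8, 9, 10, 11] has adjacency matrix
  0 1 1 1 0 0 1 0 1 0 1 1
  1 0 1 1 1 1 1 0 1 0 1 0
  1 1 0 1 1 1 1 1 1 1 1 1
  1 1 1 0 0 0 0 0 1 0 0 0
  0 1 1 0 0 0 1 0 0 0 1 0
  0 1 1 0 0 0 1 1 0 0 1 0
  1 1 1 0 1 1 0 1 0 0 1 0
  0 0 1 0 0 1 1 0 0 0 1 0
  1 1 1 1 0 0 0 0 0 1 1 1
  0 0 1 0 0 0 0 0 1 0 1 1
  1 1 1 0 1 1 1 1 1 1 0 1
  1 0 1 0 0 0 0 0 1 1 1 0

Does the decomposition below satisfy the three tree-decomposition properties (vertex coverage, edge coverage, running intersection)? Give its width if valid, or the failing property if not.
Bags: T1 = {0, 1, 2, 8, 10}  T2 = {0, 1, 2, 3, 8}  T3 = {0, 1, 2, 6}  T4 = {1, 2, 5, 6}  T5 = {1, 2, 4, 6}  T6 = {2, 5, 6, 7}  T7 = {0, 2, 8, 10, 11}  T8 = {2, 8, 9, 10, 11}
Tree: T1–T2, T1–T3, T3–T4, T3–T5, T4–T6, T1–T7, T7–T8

A tree decomposition must satisfy three properties: every vertex lies in some bag; for every edge, both endpoints lie together in some bag; and for every vertex, the bags containing it form a connected subtree. Here edge (10,6) lies in no bag, so the decomposition is invalid.

No — edge (10,6) lies in no bag.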